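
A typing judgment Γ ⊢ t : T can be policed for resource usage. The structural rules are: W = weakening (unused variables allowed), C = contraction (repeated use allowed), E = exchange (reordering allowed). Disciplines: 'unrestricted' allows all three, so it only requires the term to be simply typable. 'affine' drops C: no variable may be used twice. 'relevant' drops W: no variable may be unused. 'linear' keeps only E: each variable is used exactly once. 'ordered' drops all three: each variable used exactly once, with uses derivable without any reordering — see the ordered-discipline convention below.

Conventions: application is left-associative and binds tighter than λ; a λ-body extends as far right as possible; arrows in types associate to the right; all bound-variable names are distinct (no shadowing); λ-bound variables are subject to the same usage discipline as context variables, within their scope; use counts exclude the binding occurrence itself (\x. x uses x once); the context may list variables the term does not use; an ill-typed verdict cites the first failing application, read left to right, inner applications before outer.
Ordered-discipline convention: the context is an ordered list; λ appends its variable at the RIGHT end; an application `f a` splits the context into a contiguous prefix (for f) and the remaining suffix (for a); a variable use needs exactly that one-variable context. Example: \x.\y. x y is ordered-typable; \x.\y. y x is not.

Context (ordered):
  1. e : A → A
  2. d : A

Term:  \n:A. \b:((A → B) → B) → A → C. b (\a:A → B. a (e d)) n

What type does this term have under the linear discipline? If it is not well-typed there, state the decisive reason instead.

term : A → (((A → B) → B) → A → C) → C
counts: e: 1×, d: 1×, n (bound): 1×, b (bound): 1×, a (bound): 1×
left-to-right use order: b, a, e, d, n
typing: ✓ — A → (((A → B) → B) → A → C) → C
per-discipline verdicts: ordered ✗; linear ✓; affine ✓; relevant ✓; unrestricted ✓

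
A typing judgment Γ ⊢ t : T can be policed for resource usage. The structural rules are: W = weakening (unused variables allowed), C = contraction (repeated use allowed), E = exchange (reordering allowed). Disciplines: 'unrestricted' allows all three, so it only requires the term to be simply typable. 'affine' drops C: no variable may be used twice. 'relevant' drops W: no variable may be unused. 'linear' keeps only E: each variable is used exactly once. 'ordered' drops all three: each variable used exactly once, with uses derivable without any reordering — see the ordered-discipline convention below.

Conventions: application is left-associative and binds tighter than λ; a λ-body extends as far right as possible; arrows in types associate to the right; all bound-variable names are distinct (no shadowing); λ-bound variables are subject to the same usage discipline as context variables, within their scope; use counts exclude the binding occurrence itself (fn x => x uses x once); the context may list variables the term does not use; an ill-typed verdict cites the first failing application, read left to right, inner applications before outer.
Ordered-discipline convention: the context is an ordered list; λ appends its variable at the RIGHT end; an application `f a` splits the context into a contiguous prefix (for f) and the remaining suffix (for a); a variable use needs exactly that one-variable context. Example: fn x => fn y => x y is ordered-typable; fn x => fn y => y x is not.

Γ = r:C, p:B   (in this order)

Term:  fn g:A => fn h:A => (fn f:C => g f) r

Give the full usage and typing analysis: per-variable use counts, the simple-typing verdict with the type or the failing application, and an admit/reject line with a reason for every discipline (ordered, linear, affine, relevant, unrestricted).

counts: r: 1×, p: 0×, g (λ-bound): 1×, h (λ-bound): 0×, f (λ-bound): 1×
order of uses: g, f, r
typing: ill-typed: applying a non-function (A)
ordered: ✗ — the type mismatch rejects it
linear: ✗ — not simply typable
affine: ✗ — fails simple typing
relevant: ✗ — a type mismatch blocks all five
unrestricted: ✗ — the type mismatch rejects it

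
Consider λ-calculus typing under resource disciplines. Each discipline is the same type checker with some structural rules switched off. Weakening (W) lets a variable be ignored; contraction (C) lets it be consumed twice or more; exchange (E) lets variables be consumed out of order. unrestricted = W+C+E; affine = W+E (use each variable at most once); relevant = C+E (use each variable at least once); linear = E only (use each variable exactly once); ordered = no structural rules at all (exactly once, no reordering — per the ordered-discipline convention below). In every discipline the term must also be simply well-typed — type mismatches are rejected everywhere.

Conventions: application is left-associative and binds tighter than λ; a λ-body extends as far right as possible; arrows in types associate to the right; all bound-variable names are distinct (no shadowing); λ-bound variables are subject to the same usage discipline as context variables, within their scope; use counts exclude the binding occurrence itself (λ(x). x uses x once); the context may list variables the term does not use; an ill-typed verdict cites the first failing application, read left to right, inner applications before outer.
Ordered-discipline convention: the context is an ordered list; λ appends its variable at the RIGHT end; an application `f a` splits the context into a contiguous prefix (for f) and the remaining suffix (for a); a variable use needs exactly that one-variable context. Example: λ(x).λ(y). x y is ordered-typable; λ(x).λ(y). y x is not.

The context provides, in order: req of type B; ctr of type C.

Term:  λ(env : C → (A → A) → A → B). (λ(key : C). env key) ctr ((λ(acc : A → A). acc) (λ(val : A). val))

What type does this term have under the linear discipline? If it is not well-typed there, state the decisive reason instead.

not well-typed under linear — req never used (weakening)
usage: req ×0; ctr ×1; env (bound) ×1; key (bound) ×1; acc (bound) ×1; val (bound) ×1
uses in reading order: env, key, ctr, acc, val
typing: well-typed at (C → (A → A) → A → B) → A → B
summary: ordered ✗, linear ✗, affine ✓, relevant ✗, unrestricted ✓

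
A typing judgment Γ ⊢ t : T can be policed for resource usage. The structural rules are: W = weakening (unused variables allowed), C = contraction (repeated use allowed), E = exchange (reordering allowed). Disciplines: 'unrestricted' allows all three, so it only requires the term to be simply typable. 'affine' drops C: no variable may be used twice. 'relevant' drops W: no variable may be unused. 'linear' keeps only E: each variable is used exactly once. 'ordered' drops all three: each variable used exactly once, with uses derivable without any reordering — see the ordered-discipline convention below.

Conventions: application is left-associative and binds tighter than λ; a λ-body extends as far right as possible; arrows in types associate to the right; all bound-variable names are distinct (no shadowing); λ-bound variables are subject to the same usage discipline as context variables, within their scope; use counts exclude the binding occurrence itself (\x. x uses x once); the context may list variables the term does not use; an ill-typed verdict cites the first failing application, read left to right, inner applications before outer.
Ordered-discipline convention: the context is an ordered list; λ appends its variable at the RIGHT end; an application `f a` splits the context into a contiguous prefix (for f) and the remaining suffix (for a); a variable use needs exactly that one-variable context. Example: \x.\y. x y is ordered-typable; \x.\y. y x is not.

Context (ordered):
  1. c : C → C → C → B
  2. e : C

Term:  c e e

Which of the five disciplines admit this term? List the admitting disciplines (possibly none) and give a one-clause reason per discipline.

admitted in: relevant, unrestricted
counts: c ×1; e ×2
left-to-right use order: c, e, e
typing: ✓ — C → B
ordered ✗ (uses contraction: e ×2)
linear ✗ (uses contraction: e ×2)
affine ✗ (uses contraction: e ×2)
relevant ✓ (at least one use each (c, e))
unrestricted ✓ (simply typable at C → B; W, C, E all held)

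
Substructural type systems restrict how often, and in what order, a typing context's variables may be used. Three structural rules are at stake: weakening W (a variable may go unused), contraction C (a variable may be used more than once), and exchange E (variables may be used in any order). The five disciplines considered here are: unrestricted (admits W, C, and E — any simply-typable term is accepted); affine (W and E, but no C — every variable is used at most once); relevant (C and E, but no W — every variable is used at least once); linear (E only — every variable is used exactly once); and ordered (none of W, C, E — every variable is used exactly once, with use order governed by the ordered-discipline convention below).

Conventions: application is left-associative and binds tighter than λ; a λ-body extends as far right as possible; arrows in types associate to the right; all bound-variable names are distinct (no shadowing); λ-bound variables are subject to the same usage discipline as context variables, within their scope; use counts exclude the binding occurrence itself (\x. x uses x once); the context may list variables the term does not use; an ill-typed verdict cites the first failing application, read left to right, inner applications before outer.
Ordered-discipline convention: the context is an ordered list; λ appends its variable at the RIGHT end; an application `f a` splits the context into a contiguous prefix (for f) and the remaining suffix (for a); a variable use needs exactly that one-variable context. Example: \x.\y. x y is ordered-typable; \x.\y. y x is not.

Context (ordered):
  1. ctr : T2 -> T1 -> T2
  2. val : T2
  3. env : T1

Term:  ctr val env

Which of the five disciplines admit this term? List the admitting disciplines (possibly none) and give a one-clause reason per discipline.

admitted in: ordered, linear, affine, relevant, unrestricted
counts: ctr ×1; val ×1; env ×1
use order (left to right): ctr, val, env
typing: ✓ — T2
ordered: ✓ — single-use (ctr, val, env), ordered derivation ok
linear: ✓ — single use per variable (ctr, val, env)
affine: ✓ — at most one use each (ctr, val, env)
relevant: ✓ — none of ctr, val, env goes unused
unrestricted: ✓ — well-typed at T2; no restrictions here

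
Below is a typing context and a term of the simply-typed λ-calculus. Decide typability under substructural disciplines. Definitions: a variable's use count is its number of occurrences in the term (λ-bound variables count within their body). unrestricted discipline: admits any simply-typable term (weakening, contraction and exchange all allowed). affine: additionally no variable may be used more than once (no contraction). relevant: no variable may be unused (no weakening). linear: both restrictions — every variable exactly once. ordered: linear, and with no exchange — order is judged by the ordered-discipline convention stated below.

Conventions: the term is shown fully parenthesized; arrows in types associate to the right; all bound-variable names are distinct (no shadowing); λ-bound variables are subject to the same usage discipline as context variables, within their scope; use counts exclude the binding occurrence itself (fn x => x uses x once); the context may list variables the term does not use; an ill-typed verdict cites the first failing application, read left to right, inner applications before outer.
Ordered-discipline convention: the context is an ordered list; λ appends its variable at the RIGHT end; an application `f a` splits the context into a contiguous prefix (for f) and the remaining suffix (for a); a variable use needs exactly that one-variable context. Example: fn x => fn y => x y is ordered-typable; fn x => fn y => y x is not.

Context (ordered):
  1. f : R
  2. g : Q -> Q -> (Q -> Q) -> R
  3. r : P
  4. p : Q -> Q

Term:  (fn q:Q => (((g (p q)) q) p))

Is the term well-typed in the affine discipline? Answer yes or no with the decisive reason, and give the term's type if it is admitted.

no — needs contraction — p ×2, q ×2
use counts: f: 0, g: 1, r: 0, p: 2, q (λ-bound): 2
use order (left to right): g, p, q, q, p
typing: well-typed — term : Q -> R
summary: ordered ✗; linear ✗; affine ✗; relevant ✗; unrestricted ✓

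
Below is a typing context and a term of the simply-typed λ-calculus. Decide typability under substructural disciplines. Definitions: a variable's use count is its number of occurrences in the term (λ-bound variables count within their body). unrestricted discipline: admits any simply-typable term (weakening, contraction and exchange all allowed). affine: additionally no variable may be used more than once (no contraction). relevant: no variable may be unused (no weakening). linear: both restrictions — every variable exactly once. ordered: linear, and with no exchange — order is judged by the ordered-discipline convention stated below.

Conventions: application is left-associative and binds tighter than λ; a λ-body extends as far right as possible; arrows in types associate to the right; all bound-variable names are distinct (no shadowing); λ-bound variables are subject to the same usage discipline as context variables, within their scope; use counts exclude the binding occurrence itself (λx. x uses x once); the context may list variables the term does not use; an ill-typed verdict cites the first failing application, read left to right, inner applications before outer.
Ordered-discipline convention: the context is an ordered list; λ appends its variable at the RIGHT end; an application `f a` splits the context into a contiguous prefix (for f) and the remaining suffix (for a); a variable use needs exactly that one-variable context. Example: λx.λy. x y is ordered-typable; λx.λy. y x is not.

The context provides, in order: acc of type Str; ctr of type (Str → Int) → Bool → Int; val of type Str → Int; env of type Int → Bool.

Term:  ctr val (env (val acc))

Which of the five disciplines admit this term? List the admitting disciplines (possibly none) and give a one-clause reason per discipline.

admitting disciplines: relevant, unrestricted
variable uses: acc: 1×; ctr: 1×; val: 2×; env: 1×
left-to-right use order: ctr, val, env, val, acc
typing: ✓ — Int
ordered: ✗, needs contraction — val ×2
linear: ✗, needs contraction — val ×2
affine: ✗, needs contraction — val ×2
relevant: ✓, none of acc, ctr, val, env goes unused
unrestricted: ✓, well-typed at Int; no restrictions here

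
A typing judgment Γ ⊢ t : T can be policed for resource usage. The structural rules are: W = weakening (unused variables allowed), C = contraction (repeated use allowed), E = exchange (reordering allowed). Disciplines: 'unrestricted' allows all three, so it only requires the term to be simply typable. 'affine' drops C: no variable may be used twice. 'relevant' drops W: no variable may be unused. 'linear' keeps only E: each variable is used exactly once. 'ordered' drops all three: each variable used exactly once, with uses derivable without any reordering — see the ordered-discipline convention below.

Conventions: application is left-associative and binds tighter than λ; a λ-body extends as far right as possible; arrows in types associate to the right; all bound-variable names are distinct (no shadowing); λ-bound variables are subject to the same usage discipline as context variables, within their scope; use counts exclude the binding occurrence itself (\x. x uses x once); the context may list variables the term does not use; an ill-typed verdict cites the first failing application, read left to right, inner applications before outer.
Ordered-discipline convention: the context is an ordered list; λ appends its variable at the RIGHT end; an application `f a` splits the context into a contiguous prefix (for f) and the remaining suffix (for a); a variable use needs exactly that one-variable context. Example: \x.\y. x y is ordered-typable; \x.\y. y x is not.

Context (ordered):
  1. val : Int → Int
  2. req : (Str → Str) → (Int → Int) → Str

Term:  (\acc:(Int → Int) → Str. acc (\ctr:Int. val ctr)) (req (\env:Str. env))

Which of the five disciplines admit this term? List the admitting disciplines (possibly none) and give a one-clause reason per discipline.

admitted in: linear, affine, relevant, unrestricted
variable uses: val ×1; req ×1; acc (λ-bound) ×1; ctr (λ-bound) ×1; env (λ-bound) ×1
left-to-right use order: acc, val, ctr, req, env
typing: the term checks, with type Str
ordered: ✗, needs exchange: uses follow acc, val, ctr, req, env
linear: ✓, single use per variable (val, req, acc, ctr, env)
affine: ✓, no duplicate uses among val, req, acc, ctr, env
relevant: ✓, every one of val, req, acc, ctr, env appears
unrestricted: ✓, well-typed at Str; no restrictions here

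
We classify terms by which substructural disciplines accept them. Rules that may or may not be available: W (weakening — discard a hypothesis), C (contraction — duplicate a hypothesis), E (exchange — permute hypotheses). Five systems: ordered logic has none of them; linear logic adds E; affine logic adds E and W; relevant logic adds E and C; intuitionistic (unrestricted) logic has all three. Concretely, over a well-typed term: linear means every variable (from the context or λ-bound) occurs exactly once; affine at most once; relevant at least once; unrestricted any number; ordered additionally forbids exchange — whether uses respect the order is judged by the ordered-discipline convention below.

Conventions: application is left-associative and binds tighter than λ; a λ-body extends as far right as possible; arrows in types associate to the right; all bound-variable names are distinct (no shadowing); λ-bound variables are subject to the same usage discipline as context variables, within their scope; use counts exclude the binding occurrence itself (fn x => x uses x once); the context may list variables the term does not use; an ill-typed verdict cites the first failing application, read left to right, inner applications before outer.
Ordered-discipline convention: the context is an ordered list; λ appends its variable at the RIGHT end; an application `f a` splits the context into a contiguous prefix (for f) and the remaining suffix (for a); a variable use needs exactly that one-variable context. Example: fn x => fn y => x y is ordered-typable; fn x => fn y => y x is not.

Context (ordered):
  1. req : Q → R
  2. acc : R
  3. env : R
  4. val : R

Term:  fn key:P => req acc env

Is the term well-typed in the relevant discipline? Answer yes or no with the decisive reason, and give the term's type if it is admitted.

no — not simply typable
use counts: req ×1; acc ×1; env ×1; val ×0; key (bound) ×0
left-to-right use order: req, acc, env
typing: ill-typed: argument of type R where Q is required
per-discipline verdicts: ordered ✗ | linear ✗ | affine ✗ | relevant ✗ | unrestricted ✗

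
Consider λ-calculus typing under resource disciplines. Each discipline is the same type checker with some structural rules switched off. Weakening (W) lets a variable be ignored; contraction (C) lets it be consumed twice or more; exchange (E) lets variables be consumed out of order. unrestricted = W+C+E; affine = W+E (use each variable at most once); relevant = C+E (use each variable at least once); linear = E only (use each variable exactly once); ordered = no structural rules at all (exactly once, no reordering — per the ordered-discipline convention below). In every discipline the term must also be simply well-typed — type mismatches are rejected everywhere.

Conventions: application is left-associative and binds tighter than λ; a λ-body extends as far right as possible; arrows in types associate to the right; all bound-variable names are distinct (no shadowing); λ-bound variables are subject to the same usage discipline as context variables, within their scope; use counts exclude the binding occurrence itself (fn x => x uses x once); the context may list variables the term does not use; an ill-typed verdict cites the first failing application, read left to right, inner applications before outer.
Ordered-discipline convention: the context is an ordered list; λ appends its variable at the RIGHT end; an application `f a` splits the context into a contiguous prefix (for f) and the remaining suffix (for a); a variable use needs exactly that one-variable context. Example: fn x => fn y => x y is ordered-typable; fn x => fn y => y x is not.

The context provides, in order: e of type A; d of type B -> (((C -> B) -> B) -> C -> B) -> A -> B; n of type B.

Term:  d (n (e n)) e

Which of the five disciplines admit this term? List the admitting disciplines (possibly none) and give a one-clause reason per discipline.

admitted by: none
usage: e ×2; d ×1; n ×2
left-to-right use order: d, n, e, n, e
typing: ill-typed: non-arrow in function slot: A
ordered: ✗ — not simply typable
linear: ✗ — fails simple typing
affine: ✗ — a type mismatch blocks all five
relevant: ✗ — the type mismatch rejects it
unrestricted: ✗ — not simply typable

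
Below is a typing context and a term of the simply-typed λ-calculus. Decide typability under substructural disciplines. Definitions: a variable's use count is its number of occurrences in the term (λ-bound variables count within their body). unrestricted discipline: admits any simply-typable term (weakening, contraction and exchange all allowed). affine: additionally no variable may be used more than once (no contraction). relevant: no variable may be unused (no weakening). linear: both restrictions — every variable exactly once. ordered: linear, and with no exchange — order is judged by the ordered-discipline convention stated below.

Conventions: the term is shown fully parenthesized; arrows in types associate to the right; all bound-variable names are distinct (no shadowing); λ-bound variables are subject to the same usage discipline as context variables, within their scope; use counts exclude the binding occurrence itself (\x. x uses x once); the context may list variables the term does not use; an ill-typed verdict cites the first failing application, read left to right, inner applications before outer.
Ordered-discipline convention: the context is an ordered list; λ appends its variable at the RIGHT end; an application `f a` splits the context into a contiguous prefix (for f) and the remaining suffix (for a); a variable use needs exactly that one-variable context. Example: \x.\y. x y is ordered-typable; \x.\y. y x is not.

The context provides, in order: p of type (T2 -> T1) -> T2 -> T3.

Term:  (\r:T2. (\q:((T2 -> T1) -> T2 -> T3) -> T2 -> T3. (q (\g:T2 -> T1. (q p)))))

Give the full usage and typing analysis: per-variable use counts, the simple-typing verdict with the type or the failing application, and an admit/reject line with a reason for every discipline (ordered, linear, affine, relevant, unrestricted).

variable uses: p=1, r [bound]=0, q [bound]=2, g [bound]=0
uses in reading order: q, q, p
typing: well-typed at T2 -> (((T2 -> T1) -> T2 -> T3) -> T2 -> T3) -> T2 -> T3
ordered ✗ (needs contraction — q ×2; r, g never used (weakening))
linear ✗ (needs contraction — q ×2; r, g never used (weakening))
affine ✗ (needs contraction — q ×2)
relevant ✗ (r, g never used (weakening))
unrestricted ✓ (typability at T2 -> (((T2 -> T1) -> T2 -> T3) -> T2 -> T3) -> T2 -> T3 is all that's needed)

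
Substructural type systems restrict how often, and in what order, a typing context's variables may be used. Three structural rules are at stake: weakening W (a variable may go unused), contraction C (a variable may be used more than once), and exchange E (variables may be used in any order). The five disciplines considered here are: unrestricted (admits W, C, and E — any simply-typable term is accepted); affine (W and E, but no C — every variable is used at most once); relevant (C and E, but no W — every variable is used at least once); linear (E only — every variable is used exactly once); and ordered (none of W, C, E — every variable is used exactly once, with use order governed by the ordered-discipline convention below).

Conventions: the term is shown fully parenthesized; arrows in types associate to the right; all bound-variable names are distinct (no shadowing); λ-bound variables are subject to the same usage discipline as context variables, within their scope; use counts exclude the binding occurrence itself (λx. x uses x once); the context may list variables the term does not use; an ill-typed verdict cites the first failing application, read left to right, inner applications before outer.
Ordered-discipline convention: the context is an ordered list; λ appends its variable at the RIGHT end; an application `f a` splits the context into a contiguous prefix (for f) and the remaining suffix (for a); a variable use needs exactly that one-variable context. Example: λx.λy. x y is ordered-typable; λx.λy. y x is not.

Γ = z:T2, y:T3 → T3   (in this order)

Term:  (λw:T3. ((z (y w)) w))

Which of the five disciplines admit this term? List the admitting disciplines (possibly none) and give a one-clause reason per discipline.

admitted by: none
use counts: z=1, y=1, w (bound)=2
left-to-right use order: z, y, w, w
typing: ill-typed: applying a non-function (T2)
ordered ✗ (a type mismatch blocks all five)
linear ✗ (the type mismatch rejects it)
affine ✗ (not simply typable)
relevant ✗ (fails simple typing)
unrestricted ✗ (a type mismatch blocks all five)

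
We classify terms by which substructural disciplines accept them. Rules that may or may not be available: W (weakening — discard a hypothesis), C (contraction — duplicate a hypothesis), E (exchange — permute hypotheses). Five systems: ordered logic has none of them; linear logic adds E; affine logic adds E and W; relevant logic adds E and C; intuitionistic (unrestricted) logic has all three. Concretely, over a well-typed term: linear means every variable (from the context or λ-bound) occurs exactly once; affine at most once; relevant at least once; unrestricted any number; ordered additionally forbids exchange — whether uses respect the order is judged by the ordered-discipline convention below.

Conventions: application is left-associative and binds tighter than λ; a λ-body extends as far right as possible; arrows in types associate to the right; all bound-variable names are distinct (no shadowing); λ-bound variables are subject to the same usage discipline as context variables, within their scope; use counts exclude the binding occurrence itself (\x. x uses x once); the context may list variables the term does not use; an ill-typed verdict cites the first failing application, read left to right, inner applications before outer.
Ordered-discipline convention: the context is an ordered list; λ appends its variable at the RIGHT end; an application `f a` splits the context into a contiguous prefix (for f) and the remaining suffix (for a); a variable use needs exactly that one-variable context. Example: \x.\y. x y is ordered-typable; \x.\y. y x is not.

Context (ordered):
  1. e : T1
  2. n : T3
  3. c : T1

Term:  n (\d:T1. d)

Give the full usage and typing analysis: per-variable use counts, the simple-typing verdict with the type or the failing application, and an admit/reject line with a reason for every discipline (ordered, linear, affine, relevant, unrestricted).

variable uses: e ×0, n ×1, c ×0, d (bound) ×1
order of uses: n, d
typing: ill-typed: applying a non-function (T3)
ordered: ✗, fails simple typing
linear: ✗, a type mismatch blocks all five
affine: ✗, the type mismatch rejects it
relevant: ✗, not simply typable
unrestricted: ✗, fails simple typing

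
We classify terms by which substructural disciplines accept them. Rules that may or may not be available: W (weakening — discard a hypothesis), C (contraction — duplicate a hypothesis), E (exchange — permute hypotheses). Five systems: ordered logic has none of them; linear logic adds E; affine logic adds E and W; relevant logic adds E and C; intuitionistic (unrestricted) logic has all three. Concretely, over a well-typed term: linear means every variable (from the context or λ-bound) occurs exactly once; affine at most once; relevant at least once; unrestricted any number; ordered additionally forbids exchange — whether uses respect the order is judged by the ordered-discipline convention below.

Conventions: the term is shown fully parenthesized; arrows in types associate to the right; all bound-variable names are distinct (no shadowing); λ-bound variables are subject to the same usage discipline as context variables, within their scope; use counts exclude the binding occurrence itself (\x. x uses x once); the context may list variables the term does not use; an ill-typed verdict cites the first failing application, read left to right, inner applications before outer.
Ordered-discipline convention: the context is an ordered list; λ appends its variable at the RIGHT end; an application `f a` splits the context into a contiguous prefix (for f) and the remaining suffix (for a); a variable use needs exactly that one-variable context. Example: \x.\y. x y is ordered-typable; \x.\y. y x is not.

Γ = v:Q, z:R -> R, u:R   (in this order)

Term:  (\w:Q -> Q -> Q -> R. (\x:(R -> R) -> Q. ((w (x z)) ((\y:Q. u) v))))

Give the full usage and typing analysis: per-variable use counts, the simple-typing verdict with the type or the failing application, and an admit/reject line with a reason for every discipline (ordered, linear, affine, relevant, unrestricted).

usage: v: 1×; z: 1×; u: 1×; w (bound): 1×; x (bound): 1×; y (bound): 0×
use order (left to right): w, x, z, u, v
typing: ill-typed: a function awaiting Q gets R
ordered: ✗, fails simple typing
linear: ✗, a type mismatch blocks all five
affine: ✗, the type mismatch rejects it
relevant: ✗, not simply typable
unrestricted: ✗, fails simple typing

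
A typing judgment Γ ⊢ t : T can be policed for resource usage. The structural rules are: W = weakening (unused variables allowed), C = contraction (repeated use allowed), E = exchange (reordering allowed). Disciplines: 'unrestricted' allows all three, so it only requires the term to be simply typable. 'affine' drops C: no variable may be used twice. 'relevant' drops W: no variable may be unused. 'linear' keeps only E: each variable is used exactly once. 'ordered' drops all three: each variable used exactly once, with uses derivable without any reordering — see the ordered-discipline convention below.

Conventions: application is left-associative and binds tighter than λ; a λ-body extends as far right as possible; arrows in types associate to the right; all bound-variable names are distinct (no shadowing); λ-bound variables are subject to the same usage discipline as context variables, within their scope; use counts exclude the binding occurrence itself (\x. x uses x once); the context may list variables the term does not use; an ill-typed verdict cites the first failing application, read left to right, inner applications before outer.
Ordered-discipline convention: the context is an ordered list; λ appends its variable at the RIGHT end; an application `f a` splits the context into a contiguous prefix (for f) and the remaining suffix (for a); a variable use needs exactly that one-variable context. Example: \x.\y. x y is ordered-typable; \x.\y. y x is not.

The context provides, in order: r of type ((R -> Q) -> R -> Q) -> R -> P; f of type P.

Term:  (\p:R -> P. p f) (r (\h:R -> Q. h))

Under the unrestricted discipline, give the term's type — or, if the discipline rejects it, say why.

not well-typed under unrestricted — not simply typable
counts: r ×1; f ×1; p (bound) ×1; h (bound) ×1
use order (left to right): p, f, r, h
typing: ill-typed: a function awaiting R gets P
summary: ordered ✗, linear ✗, affine ✗, relevant ✗, unrestricted ✗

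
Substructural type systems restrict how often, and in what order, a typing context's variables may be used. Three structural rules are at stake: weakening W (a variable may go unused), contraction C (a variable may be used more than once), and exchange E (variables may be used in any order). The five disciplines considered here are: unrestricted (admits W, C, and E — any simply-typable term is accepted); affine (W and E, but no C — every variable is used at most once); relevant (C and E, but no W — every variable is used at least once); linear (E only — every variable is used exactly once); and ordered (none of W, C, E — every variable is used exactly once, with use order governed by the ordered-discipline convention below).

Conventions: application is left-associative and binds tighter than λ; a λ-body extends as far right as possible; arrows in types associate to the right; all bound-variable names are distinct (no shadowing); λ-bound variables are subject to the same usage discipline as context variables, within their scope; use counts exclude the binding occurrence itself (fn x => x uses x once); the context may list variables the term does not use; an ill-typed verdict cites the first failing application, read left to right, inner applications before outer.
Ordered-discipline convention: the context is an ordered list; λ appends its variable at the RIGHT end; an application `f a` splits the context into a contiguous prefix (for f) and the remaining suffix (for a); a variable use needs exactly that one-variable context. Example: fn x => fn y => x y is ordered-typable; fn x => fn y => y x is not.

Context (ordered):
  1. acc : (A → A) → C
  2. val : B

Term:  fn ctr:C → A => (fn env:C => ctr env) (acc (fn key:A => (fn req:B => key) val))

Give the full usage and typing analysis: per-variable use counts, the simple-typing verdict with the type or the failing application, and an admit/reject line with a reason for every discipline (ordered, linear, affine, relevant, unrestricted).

usage: acc=1, val=1, ctr (bound)=1, env (bound)=1, key (bound)=1, req (bound)=0
use order (left to right): ctr, env, acc, key, val
typing: well-typed at (C → A) → A
ordered: ✗ — req never used (weakening)
linear: ✗ — req never used (weakening)
affine: ✓ — at most one use each (acc, val, ctr, env, key, req)
relevant: ✗ — req never used (weakening)
unrestricted: ✓ — simply typable at (C → A) → A; W, C, E all held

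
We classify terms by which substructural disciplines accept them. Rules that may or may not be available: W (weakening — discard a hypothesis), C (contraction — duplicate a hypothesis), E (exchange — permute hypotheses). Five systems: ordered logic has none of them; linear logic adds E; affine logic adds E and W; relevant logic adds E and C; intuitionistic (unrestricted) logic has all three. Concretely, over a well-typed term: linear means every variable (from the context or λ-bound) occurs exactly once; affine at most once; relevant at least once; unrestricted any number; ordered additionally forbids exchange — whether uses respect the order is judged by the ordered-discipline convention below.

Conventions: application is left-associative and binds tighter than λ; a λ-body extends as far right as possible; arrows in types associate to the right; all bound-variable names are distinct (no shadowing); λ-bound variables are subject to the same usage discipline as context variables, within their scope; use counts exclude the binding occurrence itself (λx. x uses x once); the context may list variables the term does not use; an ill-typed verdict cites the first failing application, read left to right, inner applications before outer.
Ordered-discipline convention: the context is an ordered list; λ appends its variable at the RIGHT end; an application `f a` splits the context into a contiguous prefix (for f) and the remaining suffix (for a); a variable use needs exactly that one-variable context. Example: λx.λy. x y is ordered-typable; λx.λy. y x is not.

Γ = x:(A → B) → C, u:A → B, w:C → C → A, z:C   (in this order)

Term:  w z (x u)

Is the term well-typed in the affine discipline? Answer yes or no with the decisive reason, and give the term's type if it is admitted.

yes — none of x, u, w, z used more than once; term : A
counts: x: 1×, u: 1×, w: 1×, z: 1×
left-to-right use order: w, z, x, u
typing: ✓ — A
all disciplines: ordered ✗, linear ✓, affine ✓, relevant ✓, unrestricted ✓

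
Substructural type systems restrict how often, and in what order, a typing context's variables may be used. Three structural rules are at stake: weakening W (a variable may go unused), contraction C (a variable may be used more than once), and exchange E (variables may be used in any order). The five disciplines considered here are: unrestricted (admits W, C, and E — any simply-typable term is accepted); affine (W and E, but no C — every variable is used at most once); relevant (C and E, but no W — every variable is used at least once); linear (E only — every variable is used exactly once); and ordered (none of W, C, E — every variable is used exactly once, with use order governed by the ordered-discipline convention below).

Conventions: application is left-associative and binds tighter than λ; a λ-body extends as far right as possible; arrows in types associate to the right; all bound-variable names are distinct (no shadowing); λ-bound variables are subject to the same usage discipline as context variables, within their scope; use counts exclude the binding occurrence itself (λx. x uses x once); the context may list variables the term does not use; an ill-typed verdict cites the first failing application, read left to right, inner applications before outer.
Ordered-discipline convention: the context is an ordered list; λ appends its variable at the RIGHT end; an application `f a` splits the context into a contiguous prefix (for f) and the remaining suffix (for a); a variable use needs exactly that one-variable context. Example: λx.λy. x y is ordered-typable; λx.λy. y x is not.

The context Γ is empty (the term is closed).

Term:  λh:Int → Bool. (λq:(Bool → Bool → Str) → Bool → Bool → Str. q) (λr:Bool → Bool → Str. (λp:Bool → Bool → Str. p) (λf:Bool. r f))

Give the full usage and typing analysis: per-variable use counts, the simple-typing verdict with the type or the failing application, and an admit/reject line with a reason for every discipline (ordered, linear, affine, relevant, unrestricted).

use counts: h (λ-bound)=0, q (λ-bound)=1, r (λ-bound)=1, p (λ-bound)=1, f (λ-bound)=1
order of uses: q, p, r, f
typing: ✓ — (Int → Bool) → (Bool → Bool → Str) → Bool → Bool → Str
ordered: ✗, unused: h — weakening required
linear: ✗, unused: h — weakening required
affine: ✓, none of h, q, r, p, f used more than once
relevant: ✗, unused: h — weakening required
unrestricted: ✓, type-checks ((Int → Bool) → (Bool → Bool → Str) → Bool → Bool → Str) and nothing is barred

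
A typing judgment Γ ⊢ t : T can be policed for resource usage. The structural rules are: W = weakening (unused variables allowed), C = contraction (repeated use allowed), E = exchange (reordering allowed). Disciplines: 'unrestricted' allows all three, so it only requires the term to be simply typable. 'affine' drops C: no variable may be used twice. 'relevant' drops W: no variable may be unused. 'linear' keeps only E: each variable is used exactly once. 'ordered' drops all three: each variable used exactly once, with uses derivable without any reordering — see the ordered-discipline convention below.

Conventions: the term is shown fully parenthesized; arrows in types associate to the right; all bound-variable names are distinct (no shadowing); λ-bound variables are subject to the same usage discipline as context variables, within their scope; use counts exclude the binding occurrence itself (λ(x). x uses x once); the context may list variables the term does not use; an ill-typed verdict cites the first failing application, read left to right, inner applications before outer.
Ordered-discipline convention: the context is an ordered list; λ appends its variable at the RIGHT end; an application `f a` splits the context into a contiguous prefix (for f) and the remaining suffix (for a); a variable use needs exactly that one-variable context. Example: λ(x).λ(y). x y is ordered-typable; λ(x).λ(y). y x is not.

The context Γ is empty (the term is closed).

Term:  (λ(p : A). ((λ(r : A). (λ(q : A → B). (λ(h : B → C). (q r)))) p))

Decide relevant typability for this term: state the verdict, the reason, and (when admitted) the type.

no — h never used (weakening)
counts: p (bound): 1×, r (bound): 1×, q (bound): 1×, h (bound): 0×
left-to-right use order: q, r, p
typing: well-typed at A → (A → B) → (B → C) → B
per-discipline verdicts: ordered ✗, linear ✗, affine ✓, relevant ✗, unrestricted ✓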